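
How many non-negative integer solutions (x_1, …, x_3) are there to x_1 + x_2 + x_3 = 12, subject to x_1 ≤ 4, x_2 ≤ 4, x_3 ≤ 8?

15

Ignoring the caps, the number of non-negative solutions to x_1+…+x_3 = 12 is C(14,2) = 91.
Subtract solutions that violate a single cap (substitute x_i' = x_i − (cap_i+1)): x_1 ≥ 5 gives C(9,2) = 36; x_2 ≥ 5 gives C(9,2) = 36; x_3 ≥ 9 gives C(5,2) = 10. Together 82.
Add back pairs where two caps are both exceeded: 6 + 0 + 0 = 6.
By inclusion–exclusion the count is 91 − 82 + 6 = 15.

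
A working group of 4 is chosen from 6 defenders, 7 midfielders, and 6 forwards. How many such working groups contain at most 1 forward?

2431

Split by how many forwards are chosen (0 through 1).
Sum: C(6,0)·C(13,4) + C(6,1)·C(13,3) = 715 + 1716 = 2431.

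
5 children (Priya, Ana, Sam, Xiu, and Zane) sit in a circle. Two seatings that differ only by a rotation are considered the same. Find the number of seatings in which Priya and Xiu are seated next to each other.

Treat {Priya, Xiu} as one unit (2 internal orders) and seat the resulting 4 units around the table: (3)! circular arrangements.
So 2 × (3)! = 2 × 6 = 12.

12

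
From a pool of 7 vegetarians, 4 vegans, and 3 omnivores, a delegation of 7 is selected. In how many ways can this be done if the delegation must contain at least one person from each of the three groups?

2982

Total 7-person selections from all 14: C(14,7) = 3432.
Subtract selections that omit an entire group: no vegetarians → C(7,7) = 1; no vegans → C(10,7) = 120; no omnivores → C(11,7) = 330.
Add back selections omitting two groups (i.e. drawn from a single group): C(7,7) + C(4,7) + C(3,7) = 1.
By inclusion–exclusion: 3432 − 451 + 1 = 2982.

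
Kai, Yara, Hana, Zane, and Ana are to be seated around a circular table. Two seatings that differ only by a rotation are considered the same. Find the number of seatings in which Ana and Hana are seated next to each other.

Treat {Ana, Hana} as one unit (2 internal orders) and seat the resulting 4 units around the table: (3)! circular arrangements.
So 2 × (3)! = 2 × 6 = 12.

12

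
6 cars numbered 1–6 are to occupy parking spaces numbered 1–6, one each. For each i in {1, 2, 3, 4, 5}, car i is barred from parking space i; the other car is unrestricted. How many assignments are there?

309

Let Aᵢ (for 1 ≤ i ≤ 5) be the placements that put car i in its forbidden parking space. Any j of these fix j positions, leaving (6−j)! ways to fill the rest, and there are C(5,j) ways to pick which j.
By inclusion–exclusion, the number of valid placements is Σ_{j=0}^{5} (−1)^j C(5,j)·(6−j)!.
Computing: 720 − 600 + 240 − 60 + 10 − 1 = 309.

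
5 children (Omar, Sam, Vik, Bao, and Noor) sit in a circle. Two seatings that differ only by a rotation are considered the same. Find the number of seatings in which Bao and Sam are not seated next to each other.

12

Without the restriction there are (4)! = 24 seatings.
Those with Bao next to Sam: fuse the pair into one unit and seat 4 units around a circle — 2·(3)! = 12.
Subtracting, 24 − 12 = 12.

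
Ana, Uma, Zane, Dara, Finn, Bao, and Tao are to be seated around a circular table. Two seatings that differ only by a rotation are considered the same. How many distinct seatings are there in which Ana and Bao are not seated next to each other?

480

Without the restriction there are (6)! = 720 seatings.
Those with Ana next to Bao: fuse the pair into one unit and seat 6 units around a circle — 2·(5)! = 240.
Subtracting, 720 − 240 = 480.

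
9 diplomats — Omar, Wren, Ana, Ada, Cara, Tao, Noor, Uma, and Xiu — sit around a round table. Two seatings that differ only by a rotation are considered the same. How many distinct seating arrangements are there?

Around a circle, 9 distinct people have 9!/9 = (8)! = 40320 rotationally distinct seatings.

40320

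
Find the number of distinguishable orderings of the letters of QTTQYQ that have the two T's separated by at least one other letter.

Total arrangements of QTTQYQ: 6!/(3!·2!) = 60.
Arrangements with the T's together: treat TT as one letter, giving (5)!/(3!) = 20.
Subtracting, 60 − 20 = 40 arrangements keep the T's apart.

40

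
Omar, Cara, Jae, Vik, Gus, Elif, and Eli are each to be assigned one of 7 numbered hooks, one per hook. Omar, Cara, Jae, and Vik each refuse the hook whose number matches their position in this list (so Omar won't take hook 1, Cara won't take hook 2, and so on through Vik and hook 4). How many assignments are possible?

2790

Let Aᵢ (for 1 ≤ i ≤ 4) be the placements that put person i in their forbidden hook. Any j of these fix j positions, leaving (7−j)! ways to fill the rest, and there are C(4,j) ways to pick which j.
By inclusion–exclusion, the number of valid placements is Σ_{j=0}^{4} (−1)^j C(4,j)·(7−j)!.
Computing: 5040 − 2880 + 720 − 96 + 6 = 2790.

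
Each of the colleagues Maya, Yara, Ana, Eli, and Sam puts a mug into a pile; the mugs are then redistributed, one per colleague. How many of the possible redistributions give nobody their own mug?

This is the derangement count D_5: permutations of 5 items with no fixed point.
By inclusion–exclusion this is Σ_{j=0}^{5} (−1)^j C(5,j)·(5−j)!.
Computing: 120 − 120 + 60 − 20 + 5 − 1 = 44.

44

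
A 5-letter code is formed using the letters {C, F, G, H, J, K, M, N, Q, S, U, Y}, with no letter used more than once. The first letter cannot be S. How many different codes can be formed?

The first letter has 12−1 = 11 choices (anything except S).
The remaining 4 letters are filled from the other 11 symbols without repetition: 11 × 10 × 9 × 8 = 7920.
Total: 11 × 7920 = 87120.

87120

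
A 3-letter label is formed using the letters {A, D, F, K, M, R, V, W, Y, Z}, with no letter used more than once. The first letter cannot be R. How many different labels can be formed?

648

The first letter has 10−1 = 9 choices (anything except R).
The remaining 2 letters are filled from the other 9 symbols without repetition: 9 × 8 = 72.
Total: 9 × 72 = 648.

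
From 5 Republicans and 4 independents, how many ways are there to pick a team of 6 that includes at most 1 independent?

4

Split by how many independents are chosen (0 through 1).
Sum: C(4,0)·C(5,6) + C(4,1)·C(5,5) = 0 + 4 = 4.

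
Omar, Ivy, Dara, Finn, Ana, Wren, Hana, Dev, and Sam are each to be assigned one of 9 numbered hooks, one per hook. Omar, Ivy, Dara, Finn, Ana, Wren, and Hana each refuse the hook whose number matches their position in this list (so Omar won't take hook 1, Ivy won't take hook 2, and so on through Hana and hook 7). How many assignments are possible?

Let Aᵢ (for 1 ≤ i ≤ 7) be the placements that put person i in their forbidden hook. Any j of these fix j positions, leaving (9−j)! ways to fill the rest, and there are C(7,j) ways to pick which j.
By inclusion–exclusion, the number of valid placements is Σ_{j=0}^{7} (−1)^j C(7,j)·(9−j)!.
Computing: 362880 − 282240 + 105840 − 25200 + 4200 − 504 + 42 − 2 = 165016.

165016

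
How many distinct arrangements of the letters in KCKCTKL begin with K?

With the first slot taken by K, it remains to arrange the other 6 letters (CKCTKL).
Those 6 letters have C appearing twice and K appearing twice, giving (6)!/(2!·2!) = 180.

180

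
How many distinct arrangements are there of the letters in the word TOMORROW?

Letter multiplicities in TOMORROW: M×1, O×3, R×2, T×1, W×1.
So there are 8! / (3!·2!) = 3360 distinguishable arrangements.

3360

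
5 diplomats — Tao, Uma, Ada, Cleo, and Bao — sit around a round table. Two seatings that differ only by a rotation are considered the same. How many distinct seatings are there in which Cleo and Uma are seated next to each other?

Treat {Cleo, Uma} as one unit (2 internal orders) and seat the resulting 4 units around the table: (3)! circular arrangements.
So 2 × (3)! = 2 × 6 = 12.

12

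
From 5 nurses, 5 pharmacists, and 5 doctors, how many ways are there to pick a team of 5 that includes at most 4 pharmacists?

Split by how many pharmacists are chosen (0 through 4).
Sum: C(5,0)·C(10,5) + C(5,1)·C(10,4) + C(5,2)·C(10,3) + C(5,3)·C(10,2) + C(5,4)·C(10,1) = 252 + 1050 + 1200 + 450 + 50 = 3002.

3002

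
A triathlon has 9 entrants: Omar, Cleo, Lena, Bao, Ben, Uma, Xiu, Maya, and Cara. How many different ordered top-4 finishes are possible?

There are 9 choices for 1st place, 8 for 2nd, and so on down to 6 for position 4.
That gives 9 × 8 × 7 × 6 = 3024.

3024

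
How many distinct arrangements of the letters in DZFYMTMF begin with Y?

1260

With the first slot taken by Y, it remains to arrange the other 7 letters (DZFMTMF).
Those 7 letters have F appearing twice and M appearing twice, giving (7)!/(2!·2!) = 1260.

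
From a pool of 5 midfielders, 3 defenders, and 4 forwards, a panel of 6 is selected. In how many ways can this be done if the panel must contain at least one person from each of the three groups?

805

Unrestricted: C(12,6) = 924 ways to pick any 6 of the 12.
Subtract selections that omit an entire group: no midfielders → C(7,6) = 7; no defenders → C(9,6) = 84; no forwards → C(8,6) = 28.
Add back selections omitting two groups (i.e. drawn from a single group): C(5,6) + C(3,6) + C(4,6) = 0.
By inclusion–exclusion: 924 − 119 + 0 = 805.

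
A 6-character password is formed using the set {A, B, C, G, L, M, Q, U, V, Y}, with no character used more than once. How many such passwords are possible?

151200

With no repetition, fill the 6 characters in order: 10 choices, then 9, down to 5.
10 × 9 × 8 × 7 × 6 × 5 = 151200.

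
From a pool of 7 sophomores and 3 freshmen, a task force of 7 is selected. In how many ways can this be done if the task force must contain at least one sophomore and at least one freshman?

119

Total 7-person selections from all 10: C(10,7) = 120.
Subtract selections that omit an entire group: no sophomores → C(3,7) = 0; no freshmen → C(7,7) = 1.
Both groups omitted at once is impossible, so 120 − 1 = 119.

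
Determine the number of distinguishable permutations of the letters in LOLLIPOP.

1680

Letter multiplicities in LOLLIPOP: I×1, L×3, O×2, P×2.
The number of distinct arrangements is 8!/(3!·2!·2!) = 40320/24 = 1680.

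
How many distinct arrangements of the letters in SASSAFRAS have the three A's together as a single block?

Treat the 3 copies of A as a single block. The multiset to arrange is then {AAA, F, R, S, S, S, S}, 7 items in all.
That gives (7)!/(4!) = 210 arrangements.

210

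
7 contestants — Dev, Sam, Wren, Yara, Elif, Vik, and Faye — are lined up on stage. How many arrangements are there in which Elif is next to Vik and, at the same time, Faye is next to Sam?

Treat {Elif,Vik} as one block (2 orders) and {Faye,Sam} as another (2 orders).
That leaves 5 units to arrange: 2 × 2 × 5! = 4 × 120 = 480.

480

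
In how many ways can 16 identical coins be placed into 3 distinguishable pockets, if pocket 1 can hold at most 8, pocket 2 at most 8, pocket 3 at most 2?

6

Ignoring the caps, the number of non-negative solutions to x_1+…+x_3 = 16 is C(18,2) = 153.
Subtract solutions that violate a single cap (substitute x_i' = x_i − (cap_i+1)): x_1 ≥ 9 gives C(9,2) = 36; x_2 ≥ 9 gives C(9,2) = 36; x_3 ≥ 3 gives C(15,2) = 105. Together 177.
Add back pairs where two caps are both exceeded: 0 + 15 + 15 = 30.
By inclusion–exclusion the count is 153 − 177 + 30 = 6.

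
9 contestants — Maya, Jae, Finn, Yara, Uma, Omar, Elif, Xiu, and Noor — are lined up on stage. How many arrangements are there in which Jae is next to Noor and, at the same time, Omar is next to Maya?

Treat {Jae,Noor} as one block (2 orders) and {Omar,Maya} as another (2 orders).
That leaves 7 units to arrange: 2 × 2 × 7! = 4 × 5040 = 20160.

20160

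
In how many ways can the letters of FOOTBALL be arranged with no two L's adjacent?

There are 8!/(2!·2!) = 10080 arrangements of FOOTBALL in total.
If the two L's are adjacent, glue them into one block, leaving 7 items to arrange: (7)!/(2!) = 2520 ways.
Hence 10080 − 2520 = 7560.

7560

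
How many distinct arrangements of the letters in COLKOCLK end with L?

630

Fix L in the last position and arrange the remaining 7 letters.
Those 7 letters have C appearing twice, K appearing twice, and O appearing twice, giving (7)!/(2!·2!·2!) = 630.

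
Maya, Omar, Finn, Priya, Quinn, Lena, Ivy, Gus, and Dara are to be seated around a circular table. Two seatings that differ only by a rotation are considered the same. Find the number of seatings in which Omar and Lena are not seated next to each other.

Without the restriction there are (8)! = 40320 seatings.
Seatings with Omar beside Lena: treat them as a block with 2 internal orders, giving 2 × (7)! = 10080.
Subtracting, 40320 − 10080 = 30240.

30240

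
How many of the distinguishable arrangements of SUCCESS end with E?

60

With the last slot taken by E, it remains to arrange the other 6 letters (SUCCSS).
Those 6 letters have C appearing twice and S appearing 3 times, giving (6)!/(3!·2!) = 60.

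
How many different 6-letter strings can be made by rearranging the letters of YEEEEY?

15

YEEEEY has 6 letters with E appearing 4 times and Y appearing twice.
The number of distinct arrangements is 6!/(4!·2!) = 720/48 = 15.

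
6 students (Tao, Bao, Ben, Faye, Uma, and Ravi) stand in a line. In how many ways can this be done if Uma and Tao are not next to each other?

480

Of the 6! = 720 arrangements, those with Uma and Tao adjacent number 2 × 5! = 240 (treat the pair as a block with 2 internal orders).
Complementary counting: 720 − 240 = 480.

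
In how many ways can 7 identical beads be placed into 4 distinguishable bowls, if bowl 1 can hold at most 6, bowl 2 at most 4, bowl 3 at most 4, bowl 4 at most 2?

64

By stars and bars, unrestricted non-negative solutions to x_1+…+x_4 = 7 number C(7+3,3) = 120.
Subtract solutions that violate a single cap (substitute x_i' = x_i − (cap_i+1)): x_1 ≥ 7 gives C(3,3) = 1; x_2 ≥ 5 gives C(5,3) = 10; x_3 ≥ 5 gives C(5,3) = 10; x_4 ≥ 3 gives C(7,3) = 35. Together 56.
No two caps can be exceeded simultaneously, so the pair terms are all 0.
By inclusion–exclusion the count is 120 − 56 + 0 = 64.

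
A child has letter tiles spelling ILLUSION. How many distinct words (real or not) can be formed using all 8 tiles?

10080

Letter multiplicities in ILLUSION: I×2, L×2, N×1, O×1, S×1, U×1.
The number of distinct arrangements is 8!/(2!·2!) = 40320/4 = 10080.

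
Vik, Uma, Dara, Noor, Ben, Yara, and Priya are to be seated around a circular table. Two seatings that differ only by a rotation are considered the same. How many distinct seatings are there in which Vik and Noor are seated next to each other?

240

Treat {Vik, Noor} as one unit (2 internal orders) and seat the resulting 6 units around the table: (5)! circular arrangements.
So 2 × (5)! = 2 × 120 = 240.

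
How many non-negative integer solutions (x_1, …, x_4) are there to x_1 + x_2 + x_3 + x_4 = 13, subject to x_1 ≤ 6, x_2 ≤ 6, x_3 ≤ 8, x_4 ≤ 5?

239

By stars and bars, unrestricted non-negative solutions to x_1+…+x_4 = 13 number C(13+3,3) = 560.
Subtract solutions that violate a single cap (substitute x_i' = x_i − (cap_i+1)): x_1 ≥ 7 gives C(9,3) = 84; x_2 ≥ 7 gives C(9,3) = 84; x_3 ≥ 9 gives C(7,3) = 35; x_4 ≥ 6 gives C(10,3) = 120. Together 323.
Add back pairs where two caps are both exceeded: 0 + 0 + 1 + 0 + 1 + 0 = 2.
By inclusion–exclusion the count is 560 − 323 + 2 = 239.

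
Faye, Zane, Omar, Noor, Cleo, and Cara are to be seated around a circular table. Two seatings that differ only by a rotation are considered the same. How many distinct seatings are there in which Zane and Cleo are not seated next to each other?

Without the restriction there are (5)! = 120 seatings.
Those with Zane next to Cleo: fuse the pair into one unit and seat 5 units around a circle — 2·(4)! = 48.
Subtracting, 120 − 48 = 72.

72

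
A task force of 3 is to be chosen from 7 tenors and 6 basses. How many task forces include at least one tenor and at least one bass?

With no constraint there are C(13,3) = 286 possible selections.
Selections missing a whole group: no tenors → C(6,3) = 20; no basses → C(7,3) = 35.
Both groups omitted at once is impossible, so 286 − 55 = 231.

231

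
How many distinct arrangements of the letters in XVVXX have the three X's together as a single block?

3

Treat the 3 copies of X as a single block. The multiset to arrange is then {XXX, V, V}, 3 items in all.
That gives (3)!/(2!) = 3 arrangements.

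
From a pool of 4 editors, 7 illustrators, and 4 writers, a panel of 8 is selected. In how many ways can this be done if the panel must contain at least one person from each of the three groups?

Unrestricted: C(15,8) = 6435 ways to pick any 8 of the 15.
Subtract selections that omit an entire group: no editors → C(11,8) = 165; no illustrators → C(8,8) = 1; no writers → C(11,8) = 165.
Add back selections omitting two groups (i.e. drawn from a single group): C(4,8) + C(7,8) + C(4,8) = 0.
By inclusion–exclusion: 6435 − 331 + 0 = 6104.

6104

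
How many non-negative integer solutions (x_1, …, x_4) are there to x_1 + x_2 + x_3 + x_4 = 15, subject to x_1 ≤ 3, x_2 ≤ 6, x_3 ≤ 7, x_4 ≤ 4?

51

By stars and bars, unrestricted non-negative solutions to x_1+…+x_4 = 15 number C(15+3,3) = 816.
Subtract solutions that violate a single cap (substitute x_i' = x_i − (cap_i+1)): x_1 ≥ 4 gives C(14,3) = 364; x_2 ≥ 7 gives C(11,3) = 165; x_3 ≥ 8 gives C(10,3) = 120; x_4 ≥ 5 gives C(13,3) = 286. Together 935.
Add back pairs where two caps are both exceeded: 35 + 20 + 84 + 1 + 20 + 10 = 170.
By inclusion–exclusion the count is 816 − 935 + 170 = 51.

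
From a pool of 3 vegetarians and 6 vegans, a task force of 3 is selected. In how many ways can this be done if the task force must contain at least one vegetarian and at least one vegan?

With no constraint there are C(9,3) = 84 possible selections.
Subtract selections that omit an entire group: no vegetarians → C(6,3) = 20; no vegans → C(3,3) = 1.
Both groups omitted at once is impossible, so 84 − 21 = 63.

63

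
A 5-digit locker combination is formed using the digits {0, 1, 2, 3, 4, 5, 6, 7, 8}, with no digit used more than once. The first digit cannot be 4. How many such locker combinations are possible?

13440

The first digit has 9−1 = 8 choices (anything except 4).
The remaining 4 digits are filled from the other 8 symbols without repetition: 8 × 7 × 6 × 5 = 1680.
Total: 8 × 1680 = 13440.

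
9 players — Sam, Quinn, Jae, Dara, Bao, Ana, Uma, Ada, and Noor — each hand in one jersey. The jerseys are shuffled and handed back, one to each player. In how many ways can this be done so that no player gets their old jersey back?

133496

Count assignments avoiding every fixed point. For any j of the 9 players fixed to their old jersey, the other 9−j can be arranged in (9−j)! ways.
By inclusion–exclusion this is Σ_{j=0}^{9} (−1)^j C(9,j)·(9−j)!.
Computing: 362880 − 362880 + 181440 − 60480 + 15120 − 3024 + 504 − 72 + 9 − 1 = 133496.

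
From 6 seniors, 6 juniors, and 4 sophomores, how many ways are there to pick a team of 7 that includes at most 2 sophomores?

Split by how many sophomores are chosen (0 through 2).
Sum: C(4,0)·C(12,7) + C(4,1)·C(12,6) + C(4,2)·C(12,5) = 792 + 3696 + 4752 = 9240.

9240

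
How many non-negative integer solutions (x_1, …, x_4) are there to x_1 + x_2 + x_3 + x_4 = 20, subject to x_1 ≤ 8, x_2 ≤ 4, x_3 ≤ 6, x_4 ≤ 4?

10

By stars and bars, unrestricted non-negative solutions to x_1+…+x_4 = 20 number C(20+3,3) = 1771.
Subtract solutions that violate a single cap (substitute x_i' = x_i − (cap_i+1)): x_1 ≥ 9 gives C(14,3) = 364; x_2 ≥ 5 gives C(18,3) = 816; x_3 ≥ 7 gives C(16,3) = 560; x_4 ≥ 5 gives C(18,3) = 816. Together 2556.
Add back pairs where two caps are both exceeded: 84 + 35 + 84 + 165 + 286 + 165 = 819.
Subtract triples: 0 + 4 + 0 + 20 = 24.
By inclusion–exclusion the count is 1771 − 2556 + 819 − 24 = 10.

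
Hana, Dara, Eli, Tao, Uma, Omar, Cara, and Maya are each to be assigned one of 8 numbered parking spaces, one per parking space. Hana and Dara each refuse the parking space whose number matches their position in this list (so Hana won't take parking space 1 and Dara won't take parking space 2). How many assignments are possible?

Let Aᵢ (for i ∈ {1, 2}) be the placements that put person i in their forbidden parking space. Any j of these fix j positions, leaving (8−j)! ways to fill the rest, and there are C(2,j) ways to pick which j.
By inclusion–exclusion, the number of valid placements is Σ_{j=0}^{2} (−1)^j C(2,j)·(8−j)!.
Computing: 40320 − 10080 + 720 = 30960.

30960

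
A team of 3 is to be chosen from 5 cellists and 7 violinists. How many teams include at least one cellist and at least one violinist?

Total 3-person selections from all 12: C(12,3) = 220.
Selections missing a whole group: no cellists → C(7,3) = 35; no violinists → C(5,3) = 10.
Both groups omitted at once is impossible, so 220 − 45 = 175.

175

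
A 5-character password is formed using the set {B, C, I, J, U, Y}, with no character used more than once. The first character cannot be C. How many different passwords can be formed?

The first character has 6−1 = 5 choices (anything except C).
The remaining 4 characters are filled from the other 5 symbols without repetition: 5 × 4 × 3 × 2 = 120.
Total: 5 × 120 = 600.

600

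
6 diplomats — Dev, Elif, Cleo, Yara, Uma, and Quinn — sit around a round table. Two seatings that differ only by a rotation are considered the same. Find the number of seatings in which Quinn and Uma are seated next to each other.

Treat {Quinn, Uma} as one unit (2 internal orders) and seat the resulting 5 units around the table: (4)! circular arrangements.
So 2 × (4)! = 2 × 24 = 48.

48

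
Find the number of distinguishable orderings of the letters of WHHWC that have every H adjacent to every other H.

Treat the 2 copies of H as a single block. The multiset to arrange is then {HH, C, W, W}, 4 items in all.
That gives (4)!/(2!) = 12 arrangements.

12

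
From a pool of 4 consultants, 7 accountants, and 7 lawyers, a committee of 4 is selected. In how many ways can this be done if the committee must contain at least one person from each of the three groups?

Unrestricted: C(18,4) = 3060 ways to pick any 4 of the 18.
Subtract selections that omit an entire group: no consultants → C(14,4) = 1001; no accountants → C(11,4) = 330; no lawyers → C(11,4) = 330.
Add back selections omitting two groups (i.e. drawn from a single group): C(4,4) + C(7,4) + C(7,4) = 71.
By inclusion–exclusion: 3060 − 1661 + 71 = 1470.

1470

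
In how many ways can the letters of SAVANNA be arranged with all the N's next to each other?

Treat the 2 copies of N as a single block. The multiset to arrange is then {NN, A, A, A, S, V}, 6 items in all.
That gives (6)!/(3!) = 120 arrangements.

120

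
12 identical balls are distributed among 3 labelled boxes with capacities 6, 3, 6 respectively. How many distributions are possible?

10

Without the upper bounds there are C(14,2) = 91 ways to split 12 among 3 boxes.
Subtract solutions that violate a single cap (substitute x_i' = x_i − (cap_i+1)): x_1 ≥ 7 gives C(7,2) = 21; x_2 ≥ 4 gives C(10,2) = 45; x_3 ≥ 7 gives C(7,2) = 21. Together 87.
Add back pairs where two caps are both exceeded: 3 + 0 + 3 = 6.
By inclusion–exclusion the count is 91 − 87 + 6 = 10.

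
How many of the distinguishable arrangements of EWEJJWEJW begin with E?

560

Fix E in the first position and arrange the remaining 8 letters.
Those 8 letters have E appearing twice, J appearing 3 times, and W appearing 3 times, giving (8)!/(3!·3!·2!) = 560.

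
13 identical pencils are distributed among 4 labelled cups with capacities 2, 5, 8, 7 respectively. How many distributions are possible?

Without the upper bounds there are C(16,3) = 560 ways to split 13 among 4 cups.
Subtract solutions that violate a single cap (substitute x_i' = x_i − (cap_i+1)): x_1 ≥ 3 gives C(13,3) = 286; x_2 ≥ 6 gives C(10,3) = 120; x_3 ≥ 9 gives C(7,3) = 35; x_4 ≥ 8 gives C(8,3) = 56. Together 497.
Add back pairs where two caps are both exceeded: 35 + 4 + 10 + 0 + 0 + 0 = 49.
By inclusion–exclusion the count is 560 − 497 + 49 = 112.

112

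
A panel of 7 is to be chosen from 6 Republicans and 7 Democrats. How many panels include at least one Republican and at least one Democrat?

With no constraint there are C(13,7) = 1716 possible selections.
Subtract selections that omit an entire group: no Republicans → C(7,7) = 1; no Democrats → C(6,7) = 0.
Both groups omitted at once is impossible, so 1716 − 1 = 1715.

1715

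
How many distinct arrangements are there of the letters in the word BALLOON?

1260

BALLOON has 7 letters with L appearing twice and O appearing twice.
So there are 7! / (2!·2!) = 1260 distinguishable arrangements.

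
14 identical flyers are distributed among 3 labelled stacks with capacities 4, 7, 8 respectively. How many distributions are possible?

Ignoring the caps, the number of non-negative solutions to x_1+…+x_3 = 14 is C(16,2) = 120.
Subtract solutions that violate a single cap (substitute x_i' = x_i − (cap_i+1)): x_1 ≥ 5 gives C(11,2) = 55; x_2 ≥ 8 gives C(8,2) = 28; x_3 ≥ 9 gives C(7,2) = 21. Together 104.
Add back pairs where two caps are both exceeded: 3 + 1 + 0 = 4.
By inclusion–exclusion the count is 120 − 104 + 4 = 20.

20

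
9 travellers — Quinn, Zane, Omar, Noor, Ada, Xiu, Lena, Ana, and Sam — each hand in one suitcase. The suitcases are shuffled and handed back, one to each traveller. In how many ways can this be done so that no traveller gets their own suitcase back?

Let Aᵢ be the assignments in which traveller i gets their own suitcase. We want the size of the complement of A₁∪…∪A_9.
By inclusion–exclusion this is Σ_{j=0}^{9} (−1)^j C(9,j)·(9−j)!.
Computing: 362880 − 362880 + 181440 − 60480 + 15120 − 3024 + 504 − 72 + 9 − 1 = 133496.

133496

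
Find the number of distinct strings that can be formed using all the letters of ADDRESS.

1260

ADDRESS has 7 letters with D appearing twice and S appearing twice.
So there are 7! / (2!·2!) = 1260 distinguishable arrangements.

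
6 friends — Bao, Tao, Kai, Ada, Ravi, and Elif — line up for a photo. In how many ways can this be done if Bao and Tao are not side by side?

480

There are 6! = 720 arrangements in all. If Bao and Tao are adjacent, merging them into one block gives 2·(5)! = 240 arrangements.
So 720 − 240 = 480 arrangements keep them apart.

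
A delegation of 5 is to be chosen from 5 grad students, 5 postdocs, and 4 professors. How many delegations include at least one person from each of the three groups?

Unrestricted: C(14,5) = 2002 ways to pick any 5 of the 14.
Subtract selections that omit an entire group: no grad students → C(9,5) = 126; no postdocs → C(9,5) = 126; no professors → C(10,5) = 252.
Add back selections omitting two groups (i.e. drawn from a single group): C(5,5) + C(5,5) + C(4,5) = 2.
By inclusion–exclusion: 2002 − 504 + 2 = 1500.

1500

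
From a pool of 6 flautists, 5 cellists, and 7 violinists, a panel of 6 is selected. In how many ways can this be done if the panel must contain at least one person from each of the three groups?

15470

With no constraint there are C(18,6) = 18564 possible selections.
Selections missing a whole group: no flautists → C(12,6) = 924; no cellists → C(13,6) = 1716; no violinists → C(11,6) = 462.
Add back selections omitting two groups (i.e. drawn from a single group): C(6,6) + C(5,6) + C(7,6) = 8.
By inclusion–exclusion: 18564 − 3102 + 8 = 15470.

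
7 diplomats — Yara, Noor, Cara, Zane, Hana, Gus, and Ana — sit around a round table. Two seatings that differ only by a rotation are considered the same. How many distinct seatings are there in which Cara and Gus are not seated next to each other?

480

All circular seatings of 7 people number (6)! = 720.
Seatings with Cara beside Gus: treat them as a block with 2 internal orders, giving 2 × (5)! = 240.
Subtracting, 720 − 240 = 480.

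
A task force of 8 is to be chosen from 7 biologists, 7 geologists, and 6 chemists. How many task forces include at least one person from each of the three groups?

120393

Total 8-person selections from all 20: C(20,8) = 125970.
Subtract selections that omit an entire group: no biologists → C(13,8) = 1287; no geologists → C(13,8) = 1287; no chemists → C(14,8) = 3003.
Add back selections omitting two groups (i.e. drawn from a single group): C(7,8) + C(7,8) + C(6,8) = 0.
By inclusion–exclusion: 125970 − 5577 + 0 = 120393.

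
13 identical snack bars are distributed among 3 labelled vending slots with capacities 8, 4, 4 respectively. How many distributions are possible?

Ignoring the caps, the number of non-negative solutions to x_1+…+x_3 = 13 is C(15,2) = 105.
Subtract solutions that violate a single cap (substitute x_i' = x_i − (cap_i+1)): x_1 ≥ 9 gives C(6,2) = 15; x_2 ≥ 5 gives C(10,2) = 45; x_3 ≥ 5 gives C(10,2) = 45. Together 105.
Add back pairs where two caps are both exceeded: 0 + 0 + 10 = 10.
By inclusion–exclusion the count is 105 − 105 + 10 = 10.

10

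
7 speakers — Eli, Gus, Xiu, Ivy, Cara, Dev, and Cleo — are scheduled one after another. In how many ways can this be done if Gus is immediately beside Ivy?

1440

Place the 5 others and the Gus-Ivy pair as 6 objects in a line; the pair has 2 internal arrangements.
So the count is 2·(6)! = 1440.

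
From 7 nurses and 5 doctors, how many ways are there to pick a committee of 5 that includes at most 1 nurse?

36

Split by how many nurses are chosen (0 through 1).
Sum: C(7,0)·C(5,5) + C(7,1)·C(5,4) = 1 + 35 = 36.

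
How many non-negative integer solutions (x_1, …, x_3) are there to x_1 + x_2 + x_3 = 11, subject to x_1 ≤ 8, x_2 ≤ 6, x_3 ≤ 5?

Ignoring the caps, the number of non-negative solutions to x_1+…+x_3 = 11 is C(13,2) = 78.
Subtract solutions that violate a single cap (substitute x_i' = x_i − (cap_i+1)): x_1 ≥ 9 gives C(4,2) = 6; x_2 ≥ 7 gives C(6,2) = 15; x_3 ≥ 6 gives C(7,2) = 21. Together 42.
No two caps can be exceeded simultaneously, so the pair terms are all 0.
By inclusion–exclusion the count is 78 − 42 + 0 = 36.

36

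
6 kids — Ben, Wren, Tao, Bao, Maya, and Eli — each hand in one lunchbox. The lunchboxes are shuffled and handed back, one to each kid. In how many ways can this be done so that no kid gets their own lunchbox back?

Let Aᵢ be the assignments in which kid i gets their own lunchbox. We want the size of the complement of A₁∪…∪A_6.
By inclusion–exclusion this is Σ_{j=0}^{6} (−1)^j C(6,j)·(6−j)!.
Computing: 720 − 720 + 360 − 120 + 30 − 6 + 1 = 265.

265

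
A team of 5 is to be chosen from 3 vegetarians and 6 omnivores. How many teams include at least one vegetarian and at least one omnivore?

120

Total 5-person selections from all 9: C(9,5) = 126.
Selections missing a whole group: no vegetarians → C(6,5) = 6; no omnivores → C(3,5) = 0.
Both groups omitted at once is impossible, so 126 − 6 = 120.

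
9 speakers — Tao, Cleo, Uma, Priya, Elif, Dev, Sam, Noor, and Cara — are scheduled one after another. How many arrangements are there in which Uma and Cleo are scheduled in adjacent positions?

Place the 7 others and the Uma-Cleo pair as 8 objects in a line; the pair has 2 internal arrangements.
So the count is 2·(8)! = 80640.

80640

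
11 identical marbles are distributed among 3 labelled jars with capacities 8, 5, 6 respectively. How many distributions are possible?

Ignoring the caps, the number of non-negative solutions to x_1+…+x_3 = 11 is C(13,2) = 78.
Subtract solutions that violate a single cap (substitute x_i' = x_i − (cap_i+1)): x_1 ≥ 9 gives C(4,2) = 6; x_2 ≥ 6 gives C(7,2) = 21; x_3 ≥ 7 gives C(6,2) = 15. Together 42.
No two caps can be exceeded simultaneously, so the pair terms are all 0.
By inclusion–exclusion the count is 78 − 42 + 0 = 36.

36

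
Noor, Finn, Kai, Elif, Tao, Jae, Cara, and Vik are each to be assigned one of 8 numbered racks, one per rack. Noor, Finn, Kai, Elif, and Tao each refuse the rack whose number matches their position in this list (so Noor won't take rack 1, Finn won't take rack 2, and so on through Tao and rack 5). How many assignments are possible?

Let Aᵢ (for 1 ≤ i ≤ 5) be the placements that put person i in their forbidden rack. Any j of these fix j positions, leaving (8−j)! ways to fill the rest, and there are C(5,j) ways to pick which j.
By inclusion–exclusion, the number of valid placements is Σ_{j=0}^{5} (−1)^j C(5,j)·(8−j)!.
Computing: 40320 − 25200 + 7200 − 1200 + 120 − 6 = 21234.

21234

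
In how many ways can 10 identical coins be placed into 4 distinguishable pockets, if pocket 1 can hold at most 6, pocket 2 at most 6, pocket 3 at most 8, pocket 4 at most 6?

By stars and bars, unrestricted non-negative solutions to x_1+…+x_4 = 10 number C(10+3,3) = 286.
Subtract solutions that violate a single cap (substitute x_i' = x_i − (cap_i+1)): x_1 ≥ 7 gives C(6,3) = 20; x_2 ≥ 7 gives C(6,3) = 20; x_3 ≥ 9 gives C(4,3) = 4; x_4 ≥ 7 gives C(6,3) = 20. Together 64.
No two caps can be exceeded simultaneously, so the pair terms are all 0.
By inclusion–exclusion the count is 286 − 64 + 0 = 222.

222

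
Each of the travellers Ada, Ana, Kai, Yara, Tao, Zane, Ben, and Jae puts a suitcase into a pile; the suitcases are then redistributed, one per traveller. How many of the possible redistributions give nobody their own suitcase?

14833

This is the derangement count D_8: permutations of 8 items with no fixed point.
By inclusion–exclusion this is Σ_{j=0}^{8} (−1)^j C(8,j)·(8−j)!.
Computing: 40320 − 40320 + 20160 − 6720 + 1680 − 336 + 56 − 8 + 1 = 14833.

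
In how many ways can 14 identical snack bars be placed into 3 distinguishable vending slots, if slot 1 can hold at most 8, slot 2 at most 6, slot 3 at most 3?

Without the upper bounds there are C(16,2) = 120 ways to split 14 among 3 vending slots.
Subtract solutions that violate a single cap (substitute x_i' = x_i − (cap_i+1)): x_1 ≥ 9 gives C(7,2) = 21; x_2 ≥ 7 gives C(9,2) = 36; x_3 ≥ 4 gives C(12,2) = 66. Together 123.
Add back pairs where two caps are both exceeded: 0 + 3 + 10 = 13.
By inclusion–exclusion the count is 120 − 123 + 13 = 10.

10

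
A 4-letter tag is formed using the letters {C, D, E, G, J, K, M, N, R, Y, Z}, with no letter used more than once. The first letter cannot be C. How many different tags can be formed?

7200

The first letter has 11−1 = 10 choices (anything except C).
The remaining 3 letters are filled from the other 10 symbols without repetition: 10 × 9 × 8 = 720.
Total: 10 × 720 = 7200.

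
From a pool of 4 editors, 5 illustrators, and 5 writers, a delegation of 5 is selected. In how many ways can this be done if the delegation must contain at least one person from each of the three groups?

Total 5-person selections from all 14: C(14,5) = 2002.
Selections missing a whole group: no editors → C(10,5) = 252; no illustrators → C(9,5) = 126; no writers → C(9,5) = 126.
Add back selections omitting two groups (i.e. drawn from a single group): C(4,5) + C(5,5) + C(5,5) = 2.
By inclusion–exclusion: 2002 − 504 + 2 = 1500.

1500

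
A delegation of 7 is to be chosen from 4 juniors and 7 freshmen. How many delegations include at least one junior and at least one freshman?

Unrestricted: C(11,7) = 330 ways to pick any 7 of the 11.
Subtract selections that omit an entire group: no juniors → C(7,7) = 1; no freshmen → C(4,7) = 0.
Both groups omitted at once is impossible, so 330 − 1 = 329.

329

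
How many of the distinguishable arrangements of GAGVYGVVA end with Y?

560

Fix Y in the last position and arrange the remaining 8 letters.
Those 8 letters have A appearing twice, G appearing 3 times, and V appearing 3 times, giving (8)!/(3!·3!·2!) = 560.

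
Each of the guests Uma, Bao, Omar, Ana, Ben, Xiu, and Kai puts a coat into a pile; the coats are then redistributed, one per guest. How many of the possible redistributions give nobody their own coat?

1854

This is the derangement count D_7: permutations of 7 items with no fixed point.
By inclusion–exclusion this is Σ_{j=0}^{7} (−1)^j C(7,j)·(7−j)!.
Computing: 5040 − 5040 + 2520 − 840 + 210 − 42 + 7 − 1 = 1854.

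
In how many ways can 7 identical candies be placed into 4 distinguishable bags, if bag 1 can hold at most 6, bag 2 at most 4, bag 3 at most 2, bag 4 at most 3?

By stars and bars, unrestricted non-negative solutions to x_1+…+x_4 = 7 number C(7+3,3) = 120.
Subtract solutions that violate a single cap (substitute x_i' = x_i − (cap_i+1)): x_1 ≥ 7 gives C(3,3) = 1; x_2 ≥ 5 gives C(5,3) = 10; x_3 ≥ 3 gives C(7,3) = 35; x_4 ≥ 4 gives C(6,3) = 20. Together 66.
Add back pairs where two caps are both exceeded: 0 + 0 + 0 + 0 + 0 + 1 = 1.
By inclusion–exclusion the count is 120 − 66 + 1 = 55.

55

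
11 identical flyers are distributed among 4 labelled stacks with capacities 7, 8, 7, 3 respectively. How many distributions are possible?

Without the upper bounds there are C(14,3) = 364 ways to split 11 among 4 stacks.
Subtract solutions that violate a single cap (substitute x_i' = x_i − (cap_i+1)): x_1 ≥ 8 gives C(6,3) = 20; x_2 ≥ 9 gives C(5,3) = 10; x_3 ≥ 8 gives C(6,3) = 20; x_4 ≥ 4 gives C(10,3) = 120. Together 170.
No two caps can be exceeded simultaneously, so the pair terms are all 0.
By inclusion–exclusion the count is 364 − 170 + 0 = 194.

194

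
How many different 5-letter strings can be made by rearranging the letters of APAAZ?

Letter multiplicities in APAAZ: A×3, P×1, Z×1.
So there are 5! / (3!) = 20 distinguishable arrangements.

20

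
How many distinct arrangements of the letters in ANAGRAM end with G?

Fix G in the last position and arrange the remaining 6 letters.
Those 6 letters have A appearing 3 times, giving (6)!/(3!) = 120.

120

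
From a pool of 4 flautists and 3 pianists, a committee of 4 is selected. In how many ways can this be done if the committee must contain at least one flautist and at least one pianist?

Unrestricted: C(7,4) = 35 ways to pick any 4 of the 7.
Subtract selections that omit an entire group: no flautists → C(3,4) = 0; no pianists → C(4,4) = 1.
Both groups omitted at once is impossible, so 35 − 1 = 34.

34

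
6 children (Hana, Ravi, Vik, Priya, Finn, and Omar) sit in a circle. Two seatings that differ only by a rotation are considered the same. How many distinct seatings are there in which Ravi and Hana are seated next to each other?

Glue Ravi and Hana into a block (2 internal orders). Seating 5 units around a circle gives (4)! arrangements.
So 2 × (4)! = 2 × 24 = 48.

48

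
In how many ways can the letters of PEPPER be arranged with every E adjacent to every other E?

20

Treat the 2 copies of E as a single block. The multiset to arrange is then {EE, P, P, P, R}, 5 items in all.
That gives (5)!/(3!) = 20 arrangements.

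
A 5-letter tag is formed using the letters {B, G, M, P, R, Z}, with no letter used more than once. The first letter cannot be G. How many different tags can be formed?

The first letter has 6−1 = 5 choices (anything except G).
The remaining 4 letters are filled from the other 5 symbols without repetition: 5 × 4 × 3 × 2 = 120.
Total: 5 × 120 = 600.

600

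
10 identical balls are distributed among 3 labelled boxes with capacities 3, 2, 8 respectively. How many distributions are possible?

Ignoring the caps, the number of non-negative solutions to x_1+…+x_3 = 10 is C(12,2) = 66.
Subtract solutions that violate a single cap (substitute x_i' = x_i − (cap_i+1)): x_1 ≥ 4 gives C(8,2) = 28; x_2 ≥ 3 gives C(9,2) = 36; x_3 ≥ 9 gives C(3,2) = 3. Together 67.
Add back pairs where two caps are both exceeded: 10 + 0 + 0 = 10.
By inclusion–exclusion the count is 66 − 67 + 10 = 9.

9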